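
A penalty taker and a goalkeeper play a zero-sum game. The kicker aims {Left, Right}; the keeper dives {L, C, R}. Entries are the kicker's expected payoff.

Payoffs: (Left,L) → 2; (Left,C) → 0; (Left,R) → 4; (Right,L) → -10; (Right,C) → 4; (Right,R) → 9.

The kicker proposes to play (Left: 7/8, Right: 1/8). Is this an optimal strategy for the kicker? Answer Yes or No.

Against L this mix gives (7/8)·2 + (1/8)·(-10) = 1/2.
Against C this mix gives (7/8)·0 + (1/8)·4 = 1/2.
Against R this mix gives (7/8)·4 + (1/8)·9 = 37/8.
All of the keeper's active replies (L, C) yield 1/2, and no column does worse for the kicker. The mix makes the keeper indifferent and guarantees 1/2, so it is optimal.

Yes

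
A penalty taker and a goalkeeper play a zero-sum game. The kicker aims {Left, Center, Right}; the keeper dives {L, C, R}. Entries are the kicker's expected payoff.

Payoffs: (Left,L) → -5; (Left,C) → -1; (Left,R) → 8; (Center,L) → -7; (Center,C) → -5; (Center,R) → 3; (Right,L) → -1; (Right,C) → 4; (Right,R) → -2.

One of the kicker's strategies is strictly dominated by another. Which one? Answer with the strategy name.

Center

Left gives a strictly higher payoff than Center against every column: -5 > -7, -1 > -5, 8 > 3.
So Center is strictly dominated and the kicker never plays it.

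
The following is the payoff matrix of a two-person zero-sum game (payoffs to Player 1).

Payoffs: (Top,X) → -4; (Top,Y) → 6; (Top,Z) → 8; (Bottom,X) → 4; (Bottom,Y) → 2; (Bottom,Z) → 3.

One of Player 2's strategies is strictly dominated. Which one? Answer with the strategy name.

Z

Y holds Player 1's payoff strictly below Z in every row: 6 < 8, 2 < 3.
So Z is strictly dominated for Player 2.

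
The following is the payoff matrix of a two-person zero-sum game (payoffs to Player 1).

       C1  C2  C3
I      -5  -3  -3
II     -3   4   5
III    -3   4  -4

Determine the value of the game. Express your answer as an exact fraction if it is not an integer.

Row minima: I → -5, II → -3, III → -4; maximin = -3.
Column maxima: C1 → -3, C2 → 4, C3 → 5; minimax = -3.
Since maximin = minimax = -3, there is a saddle point and the value is -3.

-3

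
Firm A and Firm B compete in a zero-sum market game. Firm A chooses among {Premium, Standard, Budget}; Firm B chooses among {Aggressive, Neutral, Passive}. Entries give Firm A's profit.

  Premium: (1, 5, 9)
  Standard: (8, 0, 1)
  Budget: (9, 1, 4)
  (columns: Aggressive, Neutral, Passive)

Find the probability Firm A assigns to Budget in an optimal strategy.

1/3

Row minima: Premium → 1, Standard → 0, Budget → 1; maximin = 1.
Column maxima: Aggressive → 9, Neutral → 5, Passive → 9; minimax = 5.
1 ≠ 5, so there is no saddle point; optimal play is mixed.
Standard is strictly dominated by Budget, so Firm A never plays it.
Passive is strictly dominated by Neutral (it gives Firm A strictly more in every row), so Firm B never plays it.
On the remaining 2×2 (Premium, Budget vs Aggressive, Neutral):
Let Firm A play Premium with probability p. Expected payoff against Aggressive: 1p + 9(1−p) = −8p + 9; against Neutral: 5p + 1(1−p) = 4p + 1.
Setting these equal: −8p + 9 = 4p + 1 ⇒ −12p = -8 ⇒ p = 2/3, and the value is (-8)·(2/3) + 9 = 11/3.
For Firm B: with q = P(Aggressive), equating Premium's and Budget's payoffs gives −4q + 5 = 8q + 1 ⇒ q = 1/3.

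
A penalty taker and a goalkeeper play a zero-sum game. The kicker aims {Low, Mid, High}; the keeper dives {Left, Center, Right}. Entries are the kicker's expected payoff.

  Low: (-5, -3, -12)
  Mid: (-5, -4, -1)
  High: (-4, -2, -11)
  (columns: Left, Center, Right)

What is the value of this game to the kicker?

-51/11

Row minima: Low → -12, Mid → -5, High → -11; maximin = -5.
Column maxima: Left → -4, Center → -2, Right → -1; minimax = -4.
-5 ≠ -4, so there is no saddle point; optimal play is mixed.
Low is strictly dominated by High, so the kicker never plays it.
Center is strictly dominated by Left (it gives the kicker strictly more in every row), so the keeper never plays it.
On the remaining 2×2 (Mid, High vs Left, Right):
Let the kicker play Mid with probability p. Expected payoff against Left: (-5)p + (-4)(1−p) = −p − 4; against Right: (-1)p + (-11)(1−p) = 10p − 11.
Setting these equal: −p − 4 = 10p − 11 ⇒ −11p = -7 ⇒ p = 7/11, and the value is (-1)·(7/11) − 4 = -51/11.
For the keeper: with q = P(Left), equating Mid's and High's payoffs gives −4q − 1 = 7q − 11 ⇒ q = 10/11.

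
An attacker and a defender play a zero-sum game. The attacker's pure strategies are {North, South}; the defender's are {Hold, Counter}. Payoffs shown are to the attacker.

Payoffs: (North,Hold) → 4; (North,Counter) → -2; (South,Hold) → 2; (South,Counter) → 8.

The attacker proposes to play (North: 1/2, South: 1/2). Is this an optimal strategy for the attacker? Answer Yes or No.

Yes

Against Hold this mix gives (1/2)·4 + (1/2)·2 = 3.
Against Counter this mix gives (1/2)·(-2) + (1/2)·8 = 3.
All of the defender's active replies (Hold, Counter) yield 3, and no column does worse for the attacker. The mix makes the defender indifferent and guarantees 3, so it is optimal.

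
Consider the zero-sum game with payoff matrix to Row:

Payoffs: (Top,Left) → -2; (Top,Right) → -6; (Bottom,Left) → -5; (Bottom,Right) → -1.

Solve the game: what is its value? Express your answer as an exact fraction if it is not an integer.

-7/2

Row minima: Top → -6, Bottom → -5; maximin = -5.
Column maxima: Left → -2, Right → -1; minimax = -2.
-5 ≠ -2, so there is no saddle point; optimal play is mixed.
Let Row play Top with probability p. Expected payoff against Left: (-2)p + (-5)(1−p) = 3p − 5; against Right: (-6)p + (-1)(1−p) = −5p − 1.
Setting these equal: 3p − 5 = −5p − 1 ⇒ 8p = 4 ⇒ p = 1/2, and the value is (3)·(1/2) − 5 = -7/2.
For Column: with q = P(Left), equating Top's and Bottom's payoffs gives 4q − 6 = −4q − 1 ⇒ q = 5/8.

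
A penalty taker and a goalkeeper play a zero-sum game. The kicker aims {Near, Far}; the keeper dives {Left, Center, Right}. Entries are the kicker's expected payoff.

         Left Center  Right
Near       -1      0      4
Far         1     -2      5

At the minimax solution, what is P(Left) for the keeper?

Row minima: Near → -1, Far → -2; maximin = -1.
Column maxima: Left → 1, Center → 0, Right → 5; minimax = 0.
-1 ≠ 0, so there is no saddle point; optimal play is mixed.
Right is strictly dominated by Left (it gives the kicker strictly more in every row), so the keeper never plays it.
On the remaining 2×2 (Near, Far vs Left, Center):
Let the kicker play Near with probability p. Expected payoff against Left: (-1)p + 1(1−p) = −2p + 1; against Center: 0p + (-2)(1−p) = 2p − 2.
Setting these equal: −2p + 1 = 2p − 2 ⇒ −4p = -3 ⇒ p = 3/4, and the value is (-2)·(3/4) + 1 = -1/2.
For the keeper: with q = P(Left), equating Near's and Far's payoffs gives −q = 3q − 2 ⇒ q = 1/2.

1/2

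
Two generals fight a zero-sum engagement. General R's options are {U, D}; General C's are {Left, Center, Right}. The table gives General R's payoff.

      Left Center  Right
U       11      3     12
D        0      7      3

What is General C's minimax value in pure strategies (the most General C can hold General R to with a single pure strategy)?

7

Column maxima: Left → 11, Center → 7, Right → 12.
The smallest of these is 7.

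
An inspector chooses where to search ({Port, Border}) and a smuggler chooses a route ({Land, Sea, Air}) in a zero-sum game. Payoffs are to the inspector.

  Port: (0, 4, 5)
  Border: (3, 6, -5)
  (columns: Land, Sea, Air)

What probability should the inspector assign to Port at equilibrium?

Row minima: Port → 0, Border → -5; maximin = 0.
Column maxima: Land → 3, Sea → 6, Air → 5; minimax = 3.
0 ≠ 3, so there is no saddle point; optimal play is mixed.
Sea is strictly dominated by Land (it gives the inspector strictly more in every row), so the smuggler never plays it.
On the remaining 2×2 (Port, Border vs Land, Air):
Let the inspector play Port with probability p. Expected payoff against Land: 0p + 3(1−p) = −3p + 3; against Air: 5p + (-5)(1−p) = 10p − 5.
Setting these equal: −3p + 3 = 10p − 5 ⇒ −13p = -8 ⇒ p = 8/13, and the value is (-3)·(8/13) + 3 = 15/13.
For the smuggler: with q = P(Land), equating Port's and Border's payoffs gives −5q + 5 = 8q − 5 ⇒ q = 10/13.

8/13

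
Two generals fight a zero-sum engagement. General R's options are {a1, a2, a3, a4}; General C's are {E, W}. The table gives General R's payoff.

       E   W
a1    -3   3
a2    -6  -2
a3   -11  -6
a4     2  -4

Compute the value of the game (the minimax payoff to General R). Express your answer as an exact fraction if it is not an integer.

-1/2

Row minima: a1 → -3, a2 → -6, a3 → -11, a4 → -4; maximin = -3.
Column maxima: E → 2, W → 3; minimax = 2.
-3 ≠ 2, so there is no saddle point; optimal play is mixed.
a2 is strictly dominated by a1, so General R never plays it.
a3 is strictly dominated by a1, so General R never plays it.
On the remaining 2×2 (a1, a4 vs E, W):
Let General R play a1 with probability p. Expected payoff against E: (-3)p + 2(1−p) = −5p + 2; against W: 3p + (-4)(1−p) = 7p − 4.
Setting these equal: −5p + 2 = 7p − 4 ⇒ −12p = -6 ⇒ p = 1/2, and the value is (-5)·(1/2) + 2 = -1/2.
For General C: with q = P(E), equating a1's and a4's payoffs gives −6q + 3 = 6q − 4 ⇒ q = 7/12.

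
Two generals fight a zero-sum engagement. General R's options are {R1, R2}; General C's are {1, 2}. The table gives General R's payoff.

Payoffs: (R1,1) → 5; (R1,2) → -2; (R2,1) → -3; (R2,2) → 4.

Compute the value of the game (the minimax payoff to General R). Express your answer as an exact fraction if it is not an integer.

1

Row minima: R1 → -2, R2 → -3; maximin = -2.
Column maxima: 1 → 5, 2 → 4; minimax = 4.
-2 ≠ 4, so there is no saddle point; optimal play is mixed.
Let General R play R1 with probability p. Expected payoff against 1: 5p + (-3)(1−p) = 8p − 3; against 2: (-2)p + 4(1−p) = −6p + 4.
Setting these equal: 8p − 3 = −6p + 4 ⇒ 14p = 7 ⇒ p = 1/2, and the value is (8)·(1/2) − 3 = 1.
For General C: with q = P(1), equating R1's and R2's payoffs gives 7q − 2 = −7q + 4 ⇒ q = 3/7.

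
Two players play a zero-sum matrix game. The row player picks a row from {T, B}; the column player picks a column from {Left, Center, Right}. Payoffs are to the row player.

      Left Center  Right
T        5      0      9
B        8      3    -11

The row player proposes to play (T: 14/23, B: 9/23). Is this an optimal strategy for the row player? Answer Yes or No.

Against Left this mix gives (14/23)·5 + (9/23)·8 = 142/23.
Against Center this mix gives (14/23)·0 + (9/23)·3 = 27/23.
Against Right this mix gives (14/23)·9 + (9/23)·(-11) = 27/23.
All of the column player's active replies (Center, Right) yield 27/23, and no column does worse for the row player. The mix makes the column player indifferent and guarantees 27/23, so it is optimal.

Yes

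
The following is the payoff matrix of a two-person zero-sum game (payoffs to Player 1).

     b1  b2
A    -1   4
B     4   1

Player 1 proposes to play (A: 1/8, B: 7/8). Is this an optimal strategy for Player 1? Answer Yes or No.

No

Against b1 this mix gives (1/8)·(-1) + (7/8)·4 = 27/8.
Against b2 this mix gives (1/8)·4 + (7/8)·1 = 11/8.
Player 2 will play b2, holding Player 1 to 11/8. Shifting weight toward the row that does better against b2 would raise this floor (the equalizing mix achieves 17/8 against both b2 and b1), so the proposed strategy is not optimal.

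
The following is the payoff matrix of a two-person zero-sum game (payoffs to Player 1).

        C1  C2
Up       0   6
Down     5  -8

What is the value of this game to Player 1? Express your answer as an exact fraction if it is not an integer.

Row minima: Up → 0, Down → -8; maximin = 0.
Column maxima: C1 → 5, C2 → 6; minimax = 5.
0 ≠ 5, so there is no saddle point; optimal play is mixed.
Let Player 1 play Up with probability p. Expected payoff against C1: 0p + 5(1−p) = −5p + 5; against C2: 6p + (-8)(1−p) = 14p − 8.
Setting these equal: −5p + 5 = 14p − 8 ⇒ −19p = -13 ⇒ p = 13/19, and the value is (-5)·(13/19) + 5 = 30/19.
For Player 2: with q = P(C1), equating Up's and Down's payoffs gives −6q + 6 = 13q − 8 ⇒ q = 14/19.

30/19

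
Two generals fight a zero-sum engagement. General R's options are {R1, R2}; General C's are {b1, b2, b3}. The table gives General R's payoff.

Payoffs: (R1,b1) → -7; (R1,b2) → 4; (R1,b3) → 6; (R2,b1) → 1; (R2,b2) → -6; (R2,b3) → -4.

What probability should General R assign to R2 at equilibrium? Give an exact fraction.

Row minima: R1 → -7, R2 → -6; maximin = -6.
Column maxima: b1 → 1, b2 → 4, b3 → 6; minimax = 1.
-6 ≠ 1, so there is no saddle point; optimal play is mixed.
b3 is strictly dominated by b2 (it gives General R strictly more in every row), so General C never plays it.
On the remaining 2×2 (R1, R2 vs b1, b2):
Let General R play R1 with probability p. Expected payoff against b1: (-7)p + 1(1−p) = −8p + 1; against b2: 4p + (-6)(1−p) = 10p − 6.
Setting these equal: −8p + 1 = 10p − 6 ⇒ −18p = -7 ⇒ p = 7/18, and the value is (-8)·(7/18) + 1 = -19/9.
For General C: with q = P(b1), equating R1's and R2's payoffs gives −11q + 4 = 7q − 6 ⇒ q = 5/9.

11/18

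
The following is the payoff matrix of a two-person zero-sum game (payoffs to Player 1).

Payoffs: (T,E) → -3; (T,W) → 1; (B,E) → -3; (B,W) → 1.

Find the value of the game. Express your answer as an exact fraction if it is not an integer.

Row minima: T → -3, B → -3; maximin = -3.
Column maxima: E → -3, W → 1; minimax = -3.
Since maximin = minimax = -3, there is a saddle point and the value is -3.

-3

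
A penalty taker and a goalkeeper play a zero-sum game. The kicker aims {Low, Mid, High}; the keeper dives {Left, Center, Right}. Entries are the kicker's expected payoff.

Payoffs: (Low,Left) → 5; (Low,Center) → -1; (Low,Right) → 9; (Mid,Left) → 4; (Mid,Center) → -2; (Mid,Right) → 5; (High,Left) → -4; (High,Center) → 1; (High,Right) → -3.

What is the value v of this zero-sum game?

1/11

Row minima: Low → -1, Mid → -2, High → -4; maximin = -1.
Column maxima: Left → 5, Center → 1, Right → 9; minimax = 1.
-1 ≠ 1, so there is no saddle point; optimal play is mixed.
Mid is strictly dominated by Low, so the kicker never plays it.
Right is strictly dominated by Left (it gives the kicker strictly more in every row), so the keeper never plays it.
On the remaining 2×2 (Low, High vs Left, Center):
Let the kicker play Low with probability p. Expected payoff against Left: 5p + (-4)(1−p) = 9p − 4; against Center: (-1)p + 1(1−p) = −2p + 1.
Setting these equal: 9p − 4 = −2p + 1 ⇒ 11p = 5 ⇒ p = 5/11, and the value is (9)·(5/11) − 4 = 1/11.
For the keeper: with q = P(Left), equating Low's and High's payoffs gives 6q − 1 = −5q + 1 ⇒ q = 2/11.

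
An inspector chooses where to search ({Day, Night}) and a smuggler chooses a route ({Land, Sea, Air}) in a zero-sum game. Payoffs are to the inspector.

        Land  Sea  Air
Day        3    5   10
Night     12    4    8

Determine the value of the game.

Row minima: Day → 3, Night → 4; maximin = 4.
Column maxima: Land → 12, Sea → 5, Air → 10; minimax = 5.
4 ≠ 5, so there is no saddle point; optimal play is mixed.
Air is strictly dominated by Sea (it gives the inspector strictly more in every row), so the smuggler never plays it.
On the remaining 2×2 (Day, Night vs Land, Sea):
Let the inspector play Day with probability p. Expected payoff against Land: 3p + 12(1−p) = −9p + 12; against Sea: 5p + 4(1−p) = p + 4.
Setting these equal: −9p + 12 = p + 4 ⇒ −10p = -8 ⇒ p = 4/5, and the value is (-9)·(4/5) + 12 = 24/5.
For the smuggler: with q = P(Land), equating Day's and Night's payoffs gives −2q + 5 = 8q + 4 ⇒ q = 1/10.

24/5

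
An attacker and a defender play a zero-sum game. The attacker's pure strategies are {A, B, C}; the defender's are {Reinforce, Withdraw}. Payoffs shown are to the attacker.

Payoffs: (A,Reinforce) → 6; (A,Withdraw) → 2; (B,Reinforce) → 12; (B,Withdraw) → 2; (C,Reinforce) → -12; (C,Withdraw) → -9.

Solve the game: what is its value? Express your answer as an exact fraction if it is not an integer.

Row minima: A → 2, B → 2, C → -12; maximin = 2.
Column maxima: Reinforce → 12, Withdraw → 2; minimax = 2.
Since maximin = minimax = 2, there is a saddle point and the value is 2.

2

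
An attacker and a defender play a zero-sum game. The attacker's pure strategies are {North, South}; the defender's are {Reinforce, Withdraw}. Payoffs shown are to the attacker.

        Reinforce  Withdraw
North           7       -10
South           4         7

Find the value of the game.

Row minima: North → -10, South → 4; maximin = 4.
Column maxima: Reinforce → 7, Withdraw → 7; minimax = 7.
4 ≠ 7, so there is no saddle point; optimal play is mixed.
Let the attacker play North with probability p. Expected payoff against Reinforce: 7p + 4(1−p) = 3p + 4; against Withdraw: (-10)p + 7(1−p) = −17p + 7.
Setting these equal: 3p + 4 = −17p + 7 ⇒ 20p = 3 ⇒ p = 3/20, and the value is (3)·(3/20) + 4 = 89/20.
For the defender: with q = P(Reinforce), equating North's and South's payoffs gives 17q − 10 = −3q + 7 ⇒ q = 17/20.

89/20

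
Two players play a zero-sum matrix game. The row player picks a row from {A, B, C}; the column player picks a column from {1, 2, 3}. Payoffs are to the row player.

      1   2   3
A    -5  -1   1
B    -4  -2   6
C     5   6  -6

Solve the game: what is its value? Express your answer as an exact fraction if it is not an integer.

2/7

Row minima: A → -5, B → -4, C → -6; maximin = -4.
Column maxima: 1 → 5, 2 → 6, 3 → 6; minimax = 5.
-4 ≠ 5, so there is no saddle point; optimal play is mixed.
2 is strictly dominated by 1 (it gives the row player strictly more in every row), so the column player never plays it.
With 2 eliminated, A is strictly dominated by B (B gives the row player strictly more in every remaining column), so the row player never plays it.
On the remaining 2×2 (B, C vs 1, 3):
Let the row player play B with probability p. Expected payoff against 1: (-4)p + 5(1−p) = −9p + 5; against 3: 6p + (-6)(1−p) = 12p − 6.
Setting these equal: −9p + 5 = 12p − 6 ⇒ −21p = -11 ⇒ p = 11/21, and the value is (-9)·(11/21) + 5 = 2/7.
For the column player: with q = P(1), equating B's and C's payoffs gives −10q + 6 = 11q − 6 ⇒ q = 4/7.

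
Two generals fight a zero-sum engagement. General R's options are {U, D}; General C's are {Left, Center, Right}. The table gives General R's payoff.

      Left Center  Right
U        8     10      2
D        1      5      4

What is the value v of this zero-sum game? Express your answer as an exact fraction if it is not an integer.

10/3

Row minima: U → 2, D → 1; maximin = 2.
Column maxima: Left → 8, Center → 10, Right → 4; minimax = 4.
2 ≠ 4, so there is no saddle point; optimal play is mixed.
Center is strictly dominated by Left (it gives General R strictly more in every row), so General C never plays it.
On the remaining 2×2 (U, D vs Left, Right):
Let General R play U with probability p. Expected payoff against Left: 8p + 1(1−p) = 7p + 1; against Right: 2p + 4(1−p) = −2p + 4.
Setting these equal: 7p + 1 = −2p + 4 ⇒ 9p = 3 ⇒ p = 1/3, and the value is (7)·(1/3) + 1 = 10/3.
For General C: with q = P(Left), equating U's and D's payoffs gives 6q + 2 = −3q + 4 ⇒ q = 2/9.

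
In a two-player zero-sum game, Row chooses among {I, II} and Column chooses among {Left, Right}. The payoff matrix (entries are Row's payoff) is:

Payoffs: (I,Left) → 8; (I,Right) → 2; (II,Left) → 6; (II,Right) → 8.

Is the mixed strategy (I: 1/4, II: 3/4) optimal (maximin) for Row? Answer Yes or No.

Yes

Against Left this mix gives (1/4)·8 + (3/4)·6 = 13/2.
Against Right this mix gives (1/4)·2 + (3/4)·8 = 13/2.
All of Column's active replies (Left, Right) yield 13/2, and no column does worse for Row. The mix makes Column indifferent and guarantees 13/2, so it is optimal.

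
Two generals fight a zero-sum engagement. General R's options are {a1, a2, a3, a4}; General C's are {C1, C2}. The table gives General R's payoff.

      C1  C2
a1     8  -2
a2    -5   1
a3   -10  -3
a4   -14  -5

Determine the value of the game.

Row minima: a1 → -2, a2 → -5, a3 → -10, a4 → -14; maximin = -2.
Column maxima: C1 → 8, C2 → 1; minimax = 1.
-2 ≠ 1, so there is no saddle point; optimal play is mixed.
a3 is strictly dominated by a1, so General R never plays it.
a4 is strictly dominated by a1, so General R never plays it.
On the remaining 2×2 (a1, a2 vs C1, C2):
Let General R play a1 with probability p. Expected payoff against C1: 8p + (-5)(1−p) = 13p − 5; against C2: (-2)p + 1(1−p) = −3p + 1.
Setting these equal: 13p − 5 = −3p + 1 ⇒ 16p = 6 ⇒ p = 3/8, and the value is (13)·(3/8) − 5 = -1/8.
For General C: with q = P(C1), equating a1's and a2's payoffs gives 10q − 2 = −6q + 1 ⇒ q = 3/16.

-1/8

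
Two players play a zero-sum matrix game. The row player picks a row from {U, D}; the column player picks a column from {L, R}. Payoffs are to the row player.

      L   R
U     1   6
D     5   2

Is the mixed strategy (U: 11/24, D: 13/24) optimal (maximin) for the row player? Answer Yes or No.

Against L this mix gives (11/24)·1 + (13/24)·5 = 19/6.
Against R this mix gives (11/24)·6 + (13/24)·2 = 23/6.
The column player will play L, holding the row player to 19/6. Shifting weight toward the row that does better against L would raise this floor (the equalizing mix achieves 7/2 against both L and R), so the proposed strategy is not optimal.

No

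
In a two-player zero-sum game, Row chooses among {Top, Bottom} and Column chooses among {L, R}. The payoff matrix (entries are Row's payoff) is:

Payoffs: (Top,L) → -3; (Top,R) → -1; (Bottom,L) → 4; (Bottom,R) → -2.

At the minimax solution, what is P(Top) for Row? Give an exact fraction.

3/4

Row minima: Top → -3, Bottom → -2; maximin = -2.
Column maxima: L → 4, R → -1; minimax = -1.
-2 ≠ -1, so there is no saddle point; optimal play is mixed.
Let Row play Top with probability p. Expected payoff against L: (-3)p + 4(1−p) = −7p + 4; against R: (-1)p + (-2)(1−p) = p − 2.
Setting these equal: −7p + 4 = p − 2 ⇒ −8p = -6 ⇒ p = 3/4, and the value is (-7)·(3/4) + 4 = -5/4.
For Column: with q = P(L), equating Top's and Bottom's payoffs gives −2q − 1 = 6q − 2 ⇒ q = 1/8.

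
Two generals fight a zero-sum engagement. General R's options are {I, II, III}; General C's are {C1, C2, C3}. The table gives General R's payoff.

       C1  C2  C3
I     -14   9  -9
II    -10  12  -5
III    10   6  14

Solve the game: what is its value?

90/13

Row minima: I → -14, II → -10, III → 6; maximin = 6.
Column maxima: C1 → 10, C2 → 12, C3 → 14; minimax = 10.
6 ≠ 10, so there is no saddle point; optimal play is mixed.
I is strictly dominated by II, so General R never plays it.
C3 is strictly dominated by C1 (it gives General R strictly more in every row), so General C never plays it.
On the remaining 2×2 (II, III vs C1, C2):
Let General R play II with probability p. Expected payoff against C1: (-10)p + 10(1−p) = −20p + 10; against C2: 12p + 6(1−p) = 6p + 6.
Setting these equal: −20p + 10 = 6p + 6 ⇒ −26p = -4 ⇒ p = 2/13, and the value is (-20)·(2/13) + 10 = 90/13.
For General C: with q = P(C1), equating II's and III's payoffs gives −22q + 12 = 4q + 6 ⇒ q = 3/13.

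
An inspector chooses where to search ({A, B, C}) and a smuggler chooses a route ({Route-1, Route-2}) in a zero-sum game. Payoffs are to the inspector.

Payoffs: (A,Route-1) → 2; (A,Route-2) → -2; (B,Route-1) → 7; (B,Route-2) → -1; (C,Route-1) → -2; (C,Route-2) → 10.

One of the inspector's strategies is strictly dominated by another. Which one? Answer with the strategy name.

A

B gives a strictly higher payoff than A against every column: 7 > 2, -1 > -2.
So A is strictly dominated and the inspector never plays it.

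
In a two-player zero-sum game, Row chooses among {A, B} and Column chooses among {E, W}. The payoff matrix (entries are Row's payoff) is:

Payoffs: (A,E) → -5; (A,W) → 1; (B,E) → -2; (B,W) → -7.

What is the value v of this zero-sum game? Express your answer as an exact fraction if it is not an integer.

Row minima: A → -5, B → -7; maximin = -5.
Column maxima: E → -2, W → 1; minimax = -2.
-5 ≠ -2, so there is no saddle point; optimal play is mixed.
Let Row play A with probability p. Expected payoff against E: (-5)p + (-2)(1−p) = −3p − 2; against W: 1p + (-7)(1−p) = 8p − 7.
Setting these equal: −3p − 2 = 8p − 7 ⇒ −11p = -5 ⇒ p = 5/11, and the value is (-3)·(5/11) − 2 = -37/11.
For Column: with q = P(E), equating A's and B's payoffs gives −6q + 1 = 5q − 7 ⇒ q = 8/11.

-37/11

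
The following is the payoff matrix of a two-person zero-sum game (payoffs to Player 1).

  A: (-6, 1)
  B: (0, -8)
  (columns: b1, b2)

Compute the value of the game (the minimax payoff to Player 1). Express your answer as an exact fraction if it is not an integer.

-16/5

Row minima: A → -6, B → -8; maximin = -6.
Column maxima: b1 → 0, b2 → 1; minimax = 0.
-6 ≠ 0, so there is no saddle point; optimal play is mixed.
Let Player 1 play A with probability p. Expected payoff against b1: (-6)p + 0(1−p) = −6p; against b2: 1p + (-8)(1−p) = 9p − 8.
Setting these equal: −6p = 9p − 8 ⇒ −15p = -8 ⇒ p = 8/15, and the value is (-6)·(8/15) = -16/5.
For Player 2: with q = P(b1), equating A's and B's payoffs gives −7q + 1 = 8q − 8 ⇒ q = 3/5.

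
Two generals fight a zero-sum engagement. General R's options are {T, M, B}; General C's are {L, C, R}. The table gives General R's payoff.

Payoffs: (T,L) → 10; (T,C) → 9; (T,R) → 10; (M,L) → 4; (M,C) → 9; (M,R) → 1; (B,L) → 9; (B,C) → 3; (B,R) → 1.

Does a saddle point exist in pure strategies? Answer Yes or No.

Yes

Row minima: T → 9, M → 1, B → 1; maximin = 9.
Column maxima: L → 10, C → 9, R → 10; minimax = 9.
maximin = minimax = 9, so a saddle point exists.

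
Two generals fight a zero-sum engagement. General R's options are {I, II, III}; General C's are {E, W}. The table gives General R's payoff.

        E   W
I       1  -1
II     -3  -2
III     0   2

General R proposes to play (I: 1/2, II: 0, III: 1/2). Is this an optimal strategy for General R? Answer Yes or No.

Yes

Against E this mix gives (1/2)·1 + (1/2)·0 = 1/2.
Against W this mix gives (1/2)·(-1) + (1/2)·2 = 1/2.
All of General C's active replies (E, W) yield 1/2, and no column does worse for General R. The mix makes General C indifferent and guarantees 1/2, so it is optimal.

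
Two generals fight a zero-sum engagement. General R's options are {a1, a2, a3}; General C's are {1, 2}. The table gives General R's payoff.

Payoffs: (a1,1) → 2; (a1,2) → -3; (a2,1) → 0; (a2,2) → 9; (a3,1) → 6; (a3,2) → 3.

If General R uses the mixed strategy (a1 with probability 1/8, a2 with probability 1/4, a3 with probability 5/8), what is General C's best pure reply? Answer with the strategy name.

2

If General C plays 1, General R's expected payoff is (1/8)·2 + (1/4)·0 + (5/8)·6 = 4.
If General C plays 2, General R's expected payoff is (1/8)·(-3) + (1/4)·9 + (5/8)·3 = 15/4.
General C minimizes General R's payoff; the smallest is 15/4, so the best response is 2.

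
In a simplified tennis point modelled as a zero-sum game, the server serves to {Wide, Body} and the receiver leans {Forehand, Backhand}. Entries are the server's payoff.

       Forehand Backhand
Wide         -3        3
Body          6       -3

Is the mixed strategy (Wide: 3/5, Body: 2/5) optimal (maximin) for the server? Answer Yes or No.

Against Forehand this mix gives (3/5)·(-3) + (2/5)·6 = 3/5.
Against Backhand this mix gives (3/5)·3 + (2/5)·(-3) = 3/5.
All of the receiver's active replies (Forehand, Backhand) yield 3/5, and no column does worse for the server. The mix makes the receiver indifferent and guarantees 3/5, so it is optimal.

Yes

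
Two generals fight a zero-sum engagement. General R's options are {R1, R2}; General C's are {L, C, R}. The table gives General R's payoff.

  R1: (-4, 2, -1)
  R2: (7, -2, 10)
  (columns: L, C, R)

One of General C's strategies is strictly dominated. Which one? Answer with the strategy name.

R

L holds General R's payoff strictly below R in every row: -4 < -1, 7 < 10.
So R is strictly dominated for General C.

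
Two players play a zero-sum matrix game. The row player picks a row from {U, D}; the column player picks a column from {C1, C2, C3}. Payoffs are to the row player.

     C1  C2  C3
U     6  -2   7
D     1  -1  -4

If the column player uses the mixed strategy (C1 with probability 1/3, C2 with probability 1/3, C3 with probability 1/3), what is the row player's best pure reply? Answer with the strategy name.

Expected payoff of U: (1/3)·6 + (1/3)·(-2) + (1/3)·7 = 11/3.
Expected payoff of D: (1/3)·1 + (1/3)·(-1) + (1/3)·(-4) = -4/3.
The largest is 11/3, so the row player's best response is U.

U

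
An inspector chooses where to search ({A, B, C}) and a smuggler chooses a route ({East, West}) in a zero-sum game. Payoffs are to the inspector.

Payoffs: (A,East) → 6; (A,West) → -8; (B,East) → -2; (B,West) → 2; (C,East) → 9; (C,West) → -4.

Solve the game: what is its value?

10/17

Row minima: A → -8, B → -2, C → -4; maximin = -2.
Column maxima: East → 9, West → 2; minimax = 2.
-2 ≠ 2, so there is no saddle point; optimal play is mixed.
A is strictly dominated by C, so the inspector never plays it.
On the remaining 2×2 (B, C vs East, West):
Let the inspector play B with probability p. Expected payoff against East: (-2)p + 9(1−p) = −11p + 9; against West: 2p + (-4)(1−p) = 6p − 4.
Setting these equal: −11p + 9 = 6p − 4 ⇒ −17p = -13 ⇒ p = 13/17, and the value is (-11)·(13/17) + 9 = 10/17.
For the smuggler: with q = P(East), equating B's and C's payoffs gives −4q + 2 = 13q − 4 ⇒ q = 6/17.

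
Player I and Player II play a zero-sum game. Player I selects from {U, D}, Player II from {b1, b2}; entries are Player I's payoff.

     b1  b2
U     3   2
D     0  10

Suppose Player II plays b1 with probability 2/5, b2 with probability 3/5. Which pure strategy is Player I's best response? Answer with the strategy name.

D

Expected payoff of U: (2/5)·3 + (3/5)·2 = 12/5.
Expected payoff of D: (2/5)·0 + (3/5)·10 = 6.
The largest is 6, so Player I's best response is D.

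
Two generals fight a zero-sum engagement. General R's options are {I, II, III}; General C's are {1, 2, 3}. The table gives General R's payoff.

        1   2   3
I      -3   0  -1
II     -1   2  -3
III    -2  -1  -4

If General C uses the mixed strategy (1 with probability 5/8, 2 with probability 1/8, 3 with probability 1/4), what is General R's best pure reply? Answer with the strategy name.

II

Expected payoff of I: (5/8)·(-3) + (1/8)·0 + (1/4)·(-1) = -17/8.
Expected payoff of II: (5/8)·(-1) + (1/8)·2 + (1/4)·(-3) = -9/8.
Expected payoff of III: (5/8)·(-2) + (1/8)·(-1) + (1/4)·(-4) = -19/8.
The largest is -9/8, so General R's best response is II.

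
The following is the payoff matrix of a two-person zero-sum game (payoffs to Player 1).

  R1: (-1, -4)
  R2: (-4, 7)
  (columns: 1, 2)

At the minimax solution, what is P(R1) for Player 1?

Row minima: R1 → -4, R2 → -4; maximin = -4.
Column maxima: 1 → -1, 2 → 7; minimax = -1.
-4 ≠ -1, so there is no saddle point; optimal play is mixed.
Let Player 1 play R1 with probability p. Expected payoff against 1: (-1)p + (-4)(1−p) = 3p − 4; against 2: (-4)p + 7(1−p) = −11p + 7.
Setting these equal: 3p − 4 = −11p + 7 ⇒ 14p = 11 ⇒ p = 11/14, and the value is (3)·(11/14) − 4 = -23/14.
For Player 2: with q = P(1), equating R1's and R2's payoffs gives 3q − 4 = −11q + 7 ⇒ q = 11/14.

11/14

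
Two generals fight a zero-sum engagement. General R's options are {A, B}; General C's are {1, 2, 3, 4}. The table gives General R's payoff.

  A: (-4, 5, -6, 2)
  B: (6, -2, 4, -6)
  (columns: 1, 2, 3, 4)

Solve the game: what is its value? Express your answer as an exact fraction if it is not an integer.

-14/9

Row minima: A → -6, B → -6; maximin = -6.
Column maxima: 1 → 6, 2 → 5, 3 → 4, 4 → 2; minimax = 2.
-6 ≠ 2, so there is no saddle point; optimal play is mixed.
1 is strictly dominated by 3 (it gives General R strictly more in every row), so General C never plays it.
2 is strictly dominated by 4 (it gives General R strictly more in every row), so General C never plays it.
On the remaining 2×2 (A, B vs 3, 4):
Let General R play A with probability p. Expected payoff against 3: (-6)p + 4(1−p) = −10p + 4; against 4: 2p + (-6)(1−p) = 8p − 6.
Setting these equal: −10p + 4 = 8p − 6 ⇒ −18p = -10 ⇒ p = 5/9, and the value is (-10)·(5/9) + 4 = -14/9.
For General C: with q = P(3), equating A's and B's payoffs gives −8q + 2 = 10q − 6 ⇒ q = 4/9.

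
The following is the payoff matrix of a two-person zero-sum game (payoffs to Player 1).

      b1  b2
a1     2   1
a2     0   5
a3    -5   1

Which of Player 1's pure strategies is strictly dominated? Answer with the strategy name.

a2 gives a strictly higher payoff than a3 against every column: 0 > -5, 5 > 1.
So a3 is strictly dominated and Player 1 never plays it.

a3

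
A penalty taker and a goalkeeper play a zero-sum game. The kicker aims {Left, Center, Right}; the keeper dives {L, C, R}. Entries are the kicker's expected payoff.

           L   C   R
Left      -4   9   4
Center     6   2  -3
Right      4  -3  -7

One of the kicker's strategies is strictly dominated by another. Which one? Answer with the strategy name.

Center gives a strictly higher payoff than Right against every column: 6 > 4, 2 > -3, -3 > -7.
So Right is strictly dominated and the kicker never plays it.

Right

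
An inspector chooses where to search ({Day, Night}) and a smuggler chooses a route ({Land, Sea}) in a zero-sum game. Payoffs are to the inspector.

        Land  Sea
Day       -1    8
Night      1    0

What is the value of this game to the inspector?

4/5

Row minima: Day → -1, Night → 0; maximin = 0.
Column maxima: Land → 1, Sea → 8; minimax = 1.
0 ≠ 1, so there is no saddle point; optimal play is mixed.
Let the inspector play Day with probability p. Expected payoff against Land: (-1)p + 1(1−p) = −2p + 1; against Sea: 8p + 0(1−p) = 8p.
Setting these equal: −2p + 1 = 8p ⇒ −10p = -1 ⇒ p = 1/10, and the value is (-2)·(1/10) + 1 = 4/5.
For the smuggler: with q = P(Land), equating Day's and Night's payoffs gives −9q + 8 = q ⇒ q = 4/5.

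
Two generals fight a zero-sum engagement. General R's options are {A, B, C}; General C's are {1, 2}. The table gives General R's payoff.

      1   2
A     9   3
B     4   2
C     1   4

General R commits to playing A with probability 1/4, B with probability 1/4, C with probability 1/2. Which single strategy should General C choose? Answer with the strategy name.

2

If General C plays 1, General R's expected payoff is (1/4)·9 + (1/4)·4 + (1/2)·1 = 15/4.
If General C plays 2, General R's expected payoff is (1/4)·3 + (1/4)·2 + (1/2)·4 = 13/4.
General C minimizes General R's payoff; the smallest is 13/4, so the best response is 2.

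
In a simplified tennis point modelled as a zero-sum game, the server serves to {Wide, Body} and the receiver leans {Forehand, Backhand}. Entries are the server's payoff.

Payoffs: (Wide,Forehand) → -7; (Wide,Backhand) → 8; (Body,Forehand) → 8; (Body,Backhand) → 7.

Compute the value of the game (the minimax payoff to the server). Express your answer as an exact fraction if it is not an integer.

Row minima: Wide → -7, Body → 7; maximin = 7.
Column maxima: Forehand → 8, Backhand → 8; minimax = 8.
7 ≠ 8, so there is no saddle point; optimal play is mixed.
Let the server play Wide with probability p. Expected payoff against Forehand: (-7)p + 8(1−p) = −15p + 8; against Backhand: 8p + 7(1−p) = p + 7.
Setting these equal: −15p + 8 = p + 7 ⇒ −16p = -1 ⇒ p = 1/16, and the value is (-15)·(1/16) + 8 = 113/16.
For the receiver: with q = P(Forehand), equating Wide's and Body's payoffs gives −15q + 8 = q + 7 ⇒ q = 1/16.

113/16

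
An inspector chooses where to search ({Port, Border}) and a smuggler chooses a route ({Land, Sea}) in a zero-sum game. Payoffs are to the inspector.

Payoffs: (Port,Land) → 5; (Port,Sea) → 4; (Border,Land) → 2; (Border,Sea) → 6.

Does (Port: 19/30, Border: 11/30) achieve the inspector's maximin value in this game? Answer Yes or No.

Against Land this mix gives (19/30)·5 + (11/30)·2 = 39/10.
Against Sea this mix gives (19/30)·4 + (11/30)·6 = 71/15.
The smuggler will play Land, holding the inspector to 39/10. Shifting weight toward the row that does better against Land would raise this floor (the equalizing mix achieves 22/5 against both Land and Sea), so the proposed strategy is not optimal.

No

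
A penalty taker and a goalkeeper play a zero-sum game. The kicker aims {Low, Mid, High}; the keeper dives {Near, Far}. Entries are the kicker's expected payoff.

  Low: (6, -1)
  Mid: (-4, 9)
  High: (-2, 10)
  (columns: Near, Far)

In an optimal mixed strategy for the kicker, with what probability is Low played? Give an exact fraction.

12/19

Row minima: Low → -1, Mid → -4, High → -2; maximin = -1.
Column maxima: Near → 6, Far → 10; minimax = 6.
-1 ≠ 6, so there is no saddle point; optimal play is mixed.
Mid is strictly dominated by High, so the kicker never plays it.
On the remaining 2×2 (Low, High vs Near, Far):
Let the kicker play Low with probability p. Expected payoff against Near: 6p + (-2)(1−p) = 8p − 2; against Far: (-1)p + 10(1−p) = −11p + 10.
Setting these equal: 8p − 2 = −11p + 10 ⇒ 19p = 12 ⇒ p = 12/19, and the value is (8)·(12/19) − 2 = 58/19.
For the keeper: with q = P(Near), equating Low's and High's payoffs gives 7q − 1 = −12q + 10 ⇒ q = 11/19.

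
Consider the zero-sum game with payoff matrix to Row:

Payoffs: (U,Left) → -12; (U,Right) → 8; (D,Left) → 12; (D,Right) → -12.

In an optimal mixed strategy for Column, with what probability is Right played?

6/11

Row minima: U → -12, D → -12; maximin = -12.
Column maxima: Left → 12, Right → 8; minimax = 8.
-12 ≠ 8, so there is no saddle point; optimal play is mixed.
Let Row play U with probability p. Expected payoff against Left: (-12)p + 12(1−p) = −24p + 12; against Right: 8p + (-12)(1−p) = 20p − 12.
Setting these equal: −24p + 12 = 20p − 12 ⇒ −44p = -24 ⇒ p = 6/11, and the value is (-24)·(6/11) + 12 = -12/11.
For Column: with q = P(Left), equating U's and D's payoffs gives −20q + 8 = 24q − 12 ⇒ q = 5/11.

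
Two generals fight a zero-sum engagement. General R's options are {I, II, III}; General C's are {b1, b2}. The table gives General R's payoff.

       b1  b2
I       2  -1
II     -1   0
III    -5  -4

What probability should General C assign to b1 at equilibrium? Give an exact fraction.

Row minima: I → -1, II → -1, III → -5; maximin = -1.
Column maxima: b1 → 2, b2 → 0; minimax = 0.
-1 ≠ 0, so there is no saddle point; optimal play is mixed.
III is strictly dominated by I, so General R never plays it.
On the remaining 2×2 (I, II vs b1, b2):
Let General R play I with probability p. Expected payoff against b1: 2p + (-1)(1−p) = 3p − 1; against b2: (-1)p + 0(1−p) = −p.
Setting these equal: 3p − 1 = −p ⇒ 4p = 1 ⇒ p = 1/4, and the value is (3)·(1/4) − 1 = -1/4.
For General C: with q = P(b1), equating I's and II's payoffs gives 3q − 1 = −q ⇒ q = 1/4.

1/4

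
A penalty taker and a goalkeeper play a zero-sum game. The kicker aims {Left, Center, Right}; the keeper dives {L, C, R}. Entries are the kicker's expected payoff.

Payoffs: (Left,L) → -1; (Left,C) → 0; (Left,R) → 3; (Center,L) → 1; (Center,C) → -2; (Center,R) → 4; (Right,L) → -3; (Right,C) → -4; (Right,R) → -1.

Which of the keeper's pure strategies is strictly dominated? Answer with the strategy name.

R

L holds the kicker's payoff strictly below R in every row: -1 < 3, 1 < 4, -3 < -1.
So R is strictly dominated for the keeper.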